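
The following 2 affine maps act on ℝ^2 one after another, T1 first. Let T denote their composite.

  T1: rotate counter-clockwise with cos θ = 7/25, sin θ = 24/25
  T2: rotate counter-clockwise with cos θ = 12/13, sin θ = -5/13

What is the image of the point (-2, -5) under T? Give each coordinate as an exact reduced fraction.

T1 rotate counter-clockwise with cos θ = 7/25, sin θ = 24/25: (-2, -5) → (106/25, -83/25)
T2 rotate counter-clockwise with cos θ = 12/13, sin θ = -5/13: (106/25, -83/25) → (857/325, -1526/325)

T(p) = (857/325, -1526/325)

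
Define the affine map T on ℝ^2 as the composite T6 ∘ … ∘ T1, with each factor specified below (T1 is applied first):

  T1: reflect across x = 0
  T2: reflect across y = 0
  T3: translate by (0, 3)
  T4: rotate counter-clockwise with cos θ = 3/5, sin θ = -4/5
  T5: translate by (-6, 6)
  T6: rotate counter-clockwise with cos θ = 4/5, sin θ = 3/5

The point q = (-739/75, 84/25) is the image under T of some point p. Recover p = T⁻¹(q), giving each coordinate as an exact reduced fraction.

p = (2, 4/3)

T1 = [-1 0 0; 0 1 0; 0 0 1]
T2·T1 = [-1 0 0; 0 -1 0; 0 0 1]
T3·…·T1 = [-1 0 0; 0 -1 3; 0 0 1]
T4·…·T1 = [-3/5 -4/5 12/5; 4/5 -3/5 9/5; 0 0 1]
T5·…·T1 = [-3/5 -4/5 -18/5; 4/5 -3/5 39/5; 0 0 1]
T6·…·T1 = [-24/25 -7/25 -189/25; 7/25 -24/25 102/25; 0 0 1]
det M = 1; M⁻¹ = [-24/25 7/25 -42/5; -7/25 -24/25 9/5; 0 0 1]
M⁻¹ · (-739/75, 84/25)ᵀ = (2, 4/3)ᵀ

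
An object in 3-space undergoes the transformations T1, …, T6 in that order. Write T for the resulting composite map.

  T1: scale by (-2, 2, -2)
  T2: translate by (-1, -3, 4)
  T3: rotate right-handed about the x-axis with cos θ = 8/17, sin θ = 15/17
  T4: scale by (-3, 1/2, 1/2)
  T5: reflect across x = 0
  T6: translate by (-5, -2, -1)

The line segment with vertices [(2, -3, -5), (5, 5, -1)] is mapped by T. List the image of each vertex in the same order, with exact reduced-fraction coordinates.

T1 scale by (-2, 2, -2): (2, -3, -5) → (-4, -6, 10); (5, 5, -1) → (-10, 10, 2)
T2 translate by (-1, -3, 4): (-4, -6, 10) → (-5, -9, 14); (-10, 10, 2) → (-11, 7, 6)
T3 rotate right-handed about the x-axis with cos θ = 8/17, sin θ = 15/17: (-5, -9, 14) → (-5, -282/17, -23/17); (-11, 7, 6) → (-11, -2, 9)
T4 scale by (-3, 1/2, 1/2): (-5, -282/17, -23/17) → (15, -141/17, -23/34); (-11, -2, 9) → (33, -1, 9/2)
T5 reflect across x = 0: (15, -141/17, -23/34) → (-15, -141/17, -23/34); (33, -1, 9/2) → (-33, -1, 9/2)
T6 translate by (-5, -2, -1): (-15, -141/17, -23/34) → (-20, -175/17, -57/34); (-33, -1, 9/2) → (-38, -3, 7/2)

image vertices: (-20, -175/17, -57/34), (-38, -3, 7/2)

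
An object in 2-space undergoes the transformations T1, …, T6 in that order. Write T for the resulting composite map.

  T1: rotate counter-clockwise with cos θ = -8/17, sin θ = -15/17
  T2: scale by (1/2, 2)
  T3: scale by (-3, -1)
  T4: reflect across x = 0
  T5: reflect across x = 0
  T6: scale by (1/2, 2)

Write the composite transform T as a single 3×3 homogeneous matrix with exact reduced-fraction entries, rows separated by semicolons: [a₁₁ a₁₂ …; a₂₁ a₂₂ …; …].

T = [6/17 -45/68 0; 60/17 32/17 0; 0 0 1]

T1 = [-8/17 15/17 0; -15/17 -8/17 0; 0 0 1]
T2·T1 = [-4/17 15/34 0; -30/17 -16/17 0; 0 0 1]
T3·…·T1 = [12/17 -45/34 0; 30/17 16/17 0; 0 0 1]
T4·…·T1 = [-12/17 45/34 0; 30/17 16/17 0; 0 0 1]
T5·…·T1 = [12/17 -45/34 0; 30/17 16/17 0; 0 0 1]
T6·…·T1 = [6/17 -45/68 0; 60/17 32/17 0; 0 0 1]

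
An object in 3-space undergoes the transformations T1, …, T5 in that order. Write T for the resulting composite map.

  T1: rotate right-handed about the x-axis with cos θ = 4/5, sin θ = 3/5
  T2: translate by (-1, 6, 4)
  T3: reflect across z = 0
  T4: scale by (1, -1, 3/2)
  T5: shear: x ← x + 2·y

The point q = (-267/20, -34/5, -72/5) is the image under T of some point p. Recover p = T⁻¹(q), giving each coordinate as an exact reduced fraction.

T1 = [1 0 0 0; 0 4/5 -3/5 0; 0 3/5 4/5 0; 0 0 0 1]
T2·T1 = [1 0 0 -1; 0 4/5 -3/5 6; 0 3/5 4/5 4; 0 0 0 1]
T3·…·T1 = [1 0 0 -1; 0 4/5 -3/5 6; 0 -3/5 -4/5 -4; 0 0 0 1]
T4·…·T1 = [1 0 0 -1; 0 -4/5 3/5 -6; 0 -9/10 -6/5 -6; 0 0 0 1]
T5·…·T1 = [1 -8/5 6/5 -13; 0 -4/5 3/5 -6; 0 -9/10 -6/5 -6; 0 0 0 1]
det M = 3/2; M⁻¹ = [1 -2 0 1; 0 -4/5 -2/5 -36/5; 0 3/5 -8/15 2/5; 0 0 0 1]
M⁻¹ · (-267/20, -34/5, -72/5)ᵀ = (5/4, 4, 4)ᵀ

p = (5/4, 4, 4)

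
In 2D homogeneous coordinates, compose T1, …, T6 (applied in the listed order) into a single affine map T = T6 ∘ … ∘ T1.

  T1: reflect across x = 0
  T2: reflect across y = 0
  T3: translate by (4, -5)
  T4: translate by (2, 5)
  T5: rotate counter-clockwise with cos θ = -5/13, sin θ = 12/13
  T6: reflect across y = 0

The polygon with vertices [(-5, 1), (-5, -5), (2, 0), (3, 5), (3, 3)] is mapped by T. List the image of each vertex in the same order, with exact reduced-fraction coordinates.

T1 reflect across x = 0: (-5, 1) → (5, 1); (-5, -5) → (5, -5); (2, 0) → (-2, 0); (3, 5) → (-3, 5); (3, 3) → (-3, 3)
T2 reflect across y = 0: (5, 1) → (5, -1); (5, -5) → (5, 5); (-2, 0) → (-2, 0); (-3, 5) → (-3, -5); (-3, 3) → (-3, -3)
T3 translate by (4, -5): (5, -1) → (9, -6); (5, 5) → (9, 0); (-2, 0) → (2, -5); (-3, -5) → (1, -10); (-3, -3) → (1, -8)
T4 translate by (2, 5): (9, -6) → (11, -1); (9, 0) → (11, 5); (2, -5) → (4, 0); (1, -10) → (3, -5); (1, -8) → (3, -3)
T5 rotate counter-clockwise with cos θ = -5/13, sin θ = 12/13: (11, -1) → (-43/13, 137/13); (11, 5) → (-115/13, 107/13); (4, 0) → (-20/13, 48/13); (3, -5) → (45/13, 61/13); (3, -3) → (21/13, 51/13)
T6 reflect across y = 0: (-43/13, 137/13) → (-43/13, -137/13); (-115/13, 107/13) → (-115/13, -107/13); (-20/13, 48/13) → (-20/13, -48/13); (45/13, 61/13) → (45/13, -61/13); (21/13, 51/13) → (21/13, -51/13)

image vertices: (-43/13, -137/13), (-115/13, -107/13), (-20/13, -48/13), (45/13, -61/13), (21/13, -51/13)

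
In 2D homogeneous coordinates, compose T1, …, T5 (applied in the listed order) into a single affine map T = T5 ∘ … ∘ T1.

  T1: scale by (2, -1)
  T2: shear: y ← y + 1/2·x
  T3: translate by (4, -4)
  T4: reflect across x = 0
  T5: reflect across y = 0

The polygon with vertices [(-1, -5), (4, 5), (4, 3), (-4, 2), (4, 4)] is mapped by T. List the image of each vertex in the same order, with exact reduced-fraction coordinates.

T1 scale by (2, -1): (-1, -5) → (-2, 5); (4, 5) → (8, -5); (4, 3) → (8, -3); (-4, 2) → (-8, -2); (4, 4) → (8, -4)
T2 shear: y ← y + 1/2·x: (-2, 5) → (-2, 4); (8, -5) → (8, -1); (8, -3) → (8, 1); (-8, -2) → (-8, -6); (8, -4) → (8, 0)
T3 translate by (4, -4): (-2, 4) → (2, 0); (8, -1) → (12, -5); (8, 1) → (12, -3); (-8, -6) → (-4, -10); (8, 0) → (12, -4)
T4 reflect across x = 0: (2, 0) → (-2, 0); (12, -5) → (-12, -5); (12, -3) → (-12, -3); (-4, -10) → (4, -10); (12, -4) → (-12, -4)
T5 reflect across y = 0: (-2, 0) → (-2, 0); (-12, -5) → (-12, 5); (-12, -3) → (-12, 3); (4, -10) → (4, 10); (-12, -4) → (-12, 4)

image vertices: (-2, 0), (-12, 5), (-12, 3), (4, 10), (-12, 4)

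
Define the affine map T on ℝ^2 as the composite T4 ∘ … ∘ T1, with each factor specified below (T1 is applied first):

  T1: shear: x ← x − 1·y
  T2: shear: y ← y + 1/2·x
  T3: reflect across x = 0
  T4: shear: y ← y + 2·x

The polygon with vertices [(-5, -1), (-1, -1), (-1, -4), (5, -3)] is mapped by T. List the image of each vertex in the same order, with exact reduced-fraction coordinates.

T1 shear: x ← x − 1·y: (-5, -1) → (-4, -1); (-1, -1) → (0, -1); (-1, -4) → (3, -4); (5, -3) → (8, -3)
T2 shear: y ← y + 1/2·x: (-4, -1) → (-4, -3); (0, -1) → (0, -1); (3, -4) → (3, -5/2); (8, -3) → (8, 1)
T3 reflect across x = 0: (-4, -3) → (4, -3); (0, -1) → (0, -1); (3, -5/2) → (-3, -5/2); (8, 1) → (-8, 1)
T4 shear: y ← y + 2·x: (4, -3) → (4, 5); (0, -1) → (0, -1); (-3, -5/2) → (-3, -17/2); (-8, 1) → (-8, -15)

image vertices: (4, 5), (0, -1), (-3, -17/2), (-8, -15)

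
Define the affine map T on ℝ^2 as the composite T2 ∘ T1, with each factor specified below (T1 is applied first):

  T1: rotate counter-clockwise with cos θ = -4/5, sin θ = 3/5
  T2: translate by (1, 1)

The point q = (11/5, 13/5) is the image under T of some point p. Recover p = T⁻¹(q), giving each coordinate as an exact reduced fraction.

p = (0, -2)

T1 = [-4/5 -3/5 0; 3/5 -4/5 0; 0 0 1]
T2·T1 = [-4/5 -3/5 1; 3/5 -4/5 1; 0 0 1]
det M = 1; M⁻¹ = [-4/5 3/5 1/5; -3/5 -4/5 7/5; 0 0 1]
M⁻¹ · (11/5, 13/5)ᵀ = (0, -2)ᵀ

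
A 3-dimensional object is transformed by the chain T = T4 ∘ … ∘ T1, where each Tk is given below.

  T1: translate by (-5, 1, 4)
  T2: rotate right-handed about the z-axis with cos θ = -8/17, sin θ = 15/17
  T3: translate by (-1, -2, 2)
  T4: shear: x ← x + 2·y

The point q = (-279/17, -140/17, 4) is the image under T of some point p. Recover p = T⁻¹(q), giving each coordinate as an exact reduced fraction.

T1 = [1 0 0 -5; 0 1 0 1; 0 0 1 4; 0 0 0 1]
T2·T1 = [-8/17 -15/17 0 25/17; 15/17 -8/17 0 -83/17; 0 0 1 4; 0 0 0 1]
T3·…·T1 = [-8/17 -15/17 0 8/17; 15/17 -8/17 0 -117/17; 0 0 1 6; 0 0 0 1]
T4·…·T1 = [22/17 -31/17 0 -226/17; 15/17 -8/17 0 -117/17; 0 0 1 6; 0 0 0 1]
det M = 1; M⁻¹ = [-8/17 31/17 0 107/17; -15/17 22/17 0 -48/17; 0 0 1 -6; 0 0 0 1]
M⁻¹ · (-279/17, -140/17, 4)ᵀ = (-1, 1, -2)ᵀ

p = (-1, 1, -2)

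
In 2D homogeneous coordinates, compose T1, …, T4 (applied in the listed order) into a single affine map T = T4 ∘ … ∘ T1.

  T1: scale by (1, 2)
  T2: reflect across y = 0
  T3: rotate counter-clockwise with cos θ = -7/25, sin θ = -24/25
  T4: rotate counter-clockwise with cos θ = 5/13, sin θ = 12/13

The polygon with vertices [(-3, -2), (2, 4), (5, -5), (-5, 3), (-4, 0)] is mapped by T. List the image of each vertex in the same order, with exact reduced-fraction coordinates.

T1 scale by (1, 2): (-3, -2) → (-3, -4); (2, 4) → (2, 8); (5, -5) → (5, -10); (-5, 3) → (-5, 6); (-4, 0) → (-4, 0)
T2 reflect across y = 0: (-3, -4) → (-3, 4); (2, 8) → (2, -8); (5, -10) → (5, 10); (-5, 6) → (-5, -6); (-4, 0) → (-4, 0)
T3 rotate counter-clockwise with cos θ = -7/25, sin θ = -24/25: (-3, 4) → (117/25, 44/25); (2, -8) → (-206/25, 8/25); (5, 10) → (41/5, -38/5); (-5, -6) → (-109/25, 162/25); (-4, 0) → (28/25, 96/25)
T4 rotate counter-clockwise with cos θ = 5/13, sin θ = 12/13: (117/25, 44/25) → (57/325, 1624/325); (-206/25, 8/25) → (-1126/325, -2432/325); (41/5, -38/5) → (661/65, 302/65); (-109/25, 162/25) → (-2489/325, -498/325); (28/25, 96/25) → (-1012/325, 816/325)

image vertices: (57/325, 1624/325), (-1126/325, -2432/325), (661/65, 302/65), (-2489/325, -498/325), (-1012/325, 816/325)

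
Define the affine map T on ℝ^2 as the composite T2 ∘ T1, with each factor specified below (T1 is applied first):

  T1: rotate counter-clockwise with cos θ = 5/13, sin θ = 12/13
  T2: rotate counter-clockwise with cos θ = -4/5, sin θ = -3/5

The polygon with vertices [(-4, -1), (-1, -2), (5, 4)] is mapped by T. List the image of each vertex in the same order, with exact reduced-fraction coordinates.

T1 rotate counter-clockwise with cos θ = 5/13, sin θ = 12/13: (-4, -1) → (-8/13, -53/13); (-1, -2) → (19/13, -22/13); (5, 4) → (-23/13, 80/13)
T2 rotate counter-clockwise with cos θ = -4/5, sin θ = -3/5: (-8/13, -53/13) → (-127/65, 236/65); (19/13, -22/13) → (-142/65, 31/65); (-23/13, 80/13) → (332/65, -251/65)

image vertices: (-127/65, 236/65), (-142/65, 31/65), (332/65, -251/65)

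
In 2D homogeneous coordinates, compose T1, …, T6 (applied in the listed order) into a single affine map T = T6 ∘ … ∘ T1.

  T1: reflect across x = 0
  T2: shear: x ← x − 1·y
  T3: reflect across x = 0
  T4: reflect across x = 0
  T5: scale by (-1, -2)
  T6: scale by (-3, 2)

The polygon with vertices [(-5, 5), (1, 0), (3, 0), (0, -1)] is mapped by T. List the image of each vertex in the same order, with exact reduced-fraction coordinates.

T1 reflect across x = 0: (-5, 5) → (5, 5); (1, 0) → (-1, 0); (3, 0) → (-3, 0); (0, -1) → (0, -1)
T2 shear: x ← x − 1·y: (5, 5) → (0, 5); (-1, 0) → (-1, 0); (-3, 0) → (-3, 0); (0, -1) → (1, -1)
T3 reflect across x = 0: (0, 5) → (0, 5); (-1, 0) → (1, 0); (-3, 0) → (3, 0); (1, -1) → (-1, -1)
T4 reflect across x = 0: (0, 5) → (0, 5); (1, 0) → (-1, 0); (3, 0) → (-3, 0); (-1, -1) → (1, -1)
T5 scale by (-1, -2): (0, 5) → (0, -10); (-1, 0) → (1, 0); (-3, 0) → (3, 0); (1, -1) → (-1, 2)
T6 scale by (-3, 2): (0, -10) → (0, -20); (1, 0) → (-3, 0); (3, 0) → (-9, 0); (-1, 2) → (3, 4)

image vertices: (0, -20), (-3, 0), (-9, 0), (3, 4)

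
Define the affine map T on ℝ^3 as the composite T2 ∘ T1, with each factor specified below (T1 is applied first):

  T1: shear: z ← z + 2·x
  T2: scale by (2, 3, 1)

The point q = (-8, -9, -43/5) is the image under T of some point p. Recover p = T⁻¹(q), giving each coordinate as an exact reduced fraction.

p = (-4, -3, -3/5)

T1 = [1 0 0 0; 0 1 0 0; 2 0 1 0; 0 0 0 1]
T2·T1 = [2 0 0 0; 0 3 0 0; 2 0 1 0; 0 0 0 1]
det M = 6; M⁻¹ = [1/2 0 0 0; 0 1/3 0 0; -1 0 1 0; 0 0 0 1]
M⁻¹ · (-8, -9, -43/5)ᵀ = (-4, -3, -3/5)ᵀ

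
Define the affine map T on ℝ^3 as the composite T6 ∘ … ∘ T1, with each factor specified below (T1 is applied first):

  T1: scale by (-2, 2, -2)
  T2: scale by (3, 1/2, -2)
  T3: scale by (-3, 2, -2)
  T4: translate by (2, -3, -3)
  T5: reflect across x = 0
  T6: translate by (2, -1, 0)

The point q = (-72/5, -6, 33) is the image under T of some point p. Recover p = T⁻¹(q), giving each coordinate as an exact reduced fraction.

p = (4/5, -1, -9/2)

T1 = [-2 0 0 0; 0 2 0 0; 0 0 -2 0; 0 0 0 1]
T2·T1 = [-6 0 0 0; 0 1 0 0; 0 0 4 0; 0 0 0 1]
T3·…·T1 = [18 0 0 0; 0 2 0 0; 0 0 -8 0; 0 0 0 1]
T4·…·T1 = [18 0 0 2; 0 2 0 -3; 0 0 -8 -3; 0 0 0 1]
T5·…·T1 = [-18 0 0 -2; 0 2 0 -3; 0 0 -8 -3; 0 0 0 1]
T6·…·T1 = [-18 0 0 0; 0 2 0 -4; 0 0 -8 -3; 0 0 0 1]
det M = 288; M⁻¹ = [-1/18 0 0 0; 0 1/2 0 2; 0 0 -1/8 -3/8; 0 0 0 1]
M⁻¹ · (-72/5, -6, 33)ᵀ = (4/5, -1, -9/2)ᵀ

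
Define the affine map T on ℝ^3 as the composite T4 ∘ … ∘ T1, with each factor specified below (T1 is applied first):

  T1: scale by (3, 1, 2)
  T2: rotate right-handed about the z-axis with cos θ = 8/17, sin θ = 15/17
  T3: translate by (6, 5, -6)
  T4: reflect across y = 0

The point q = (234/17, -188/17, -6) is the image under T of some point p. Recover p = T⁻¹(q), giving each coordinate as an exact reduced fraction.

p = (3, -4, 0)

T1 = [3 0 0 0; 0 1 0 0; 0 0 2 0; 0 0 0 1]
T2·T1 = [24/17 -15/17 0 0; 45/17 8/17 0 0; 0 0 2 0; 0 0 0 1]
T3·…·T1 = [24/17 -15/17 0 6; 45/17 8/17 0 5; 0 0 2 -6; 0 0 0 1]
T4·…·T1 = [24/17 -15/17 0 6; -45/17 -8/17 0 -5; 0 0 2 -6; 0 0 0 1]
det M = -6; M⁻¹ = [8/51 -5/17 0 -41/17; -15/17 -8/17 0 50/17; 0 0 1/2 3; 0 0 0 1]
M⁻¹ · (234/17, -188/17, -6)ᵀ = (3, -4, 0)ᵀ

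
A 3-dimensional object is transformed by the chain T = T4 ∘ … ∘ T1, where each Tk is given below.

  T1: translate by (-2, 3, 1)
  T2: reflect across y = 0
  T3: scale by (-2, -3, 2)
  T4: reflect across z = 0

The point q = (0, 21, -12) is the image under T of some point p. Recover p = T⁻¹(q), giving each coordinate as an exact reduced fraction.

p = (2, 4, 5)

T1 = [1 0 0 -2; 0 1 0 3; 0 0 1 1; 0 0 0 1]
T2·T1 = [1 0 0 -2; 0 -1 0 -3; 0 0 1 1; 0 0 0 1]
T3·…·T1 = [-2 0 0 4; 0 3 0 9; 0 0 2 2; 0 0 0 1]
T4·…·T1 = [-2 0 0 4; 0 3 0 9; 0 0 -2 -2; 0 0 0 1]
det M = 12; M⁻¹ = [-1/2 0 0 2; 0 1/3 0 -3; 0 0 -1/2 -1; 0 0 0 1]
M⁻¹ · (0, 21, -12)ᵀ = (2, 4, 5)ᵀ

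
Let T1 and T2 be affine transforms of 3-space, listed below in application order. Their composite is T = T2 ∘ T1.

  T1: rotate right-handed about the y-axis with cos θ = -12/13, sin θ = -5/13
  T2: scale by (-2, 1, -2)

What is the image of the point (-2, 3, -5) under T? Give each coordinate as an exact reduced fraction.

T(p) = (-98/13, 3, -100/13)

T1 rotate right-handed about the y-axis with cos θ = -12/13, sin θ = -5/13: (-2, 3, -5) → (49/13, 3, 50/13)
T2 scale by (-2, 1, -2): (49/13, 3, 50/13) → (-98/13, 3, -100/13)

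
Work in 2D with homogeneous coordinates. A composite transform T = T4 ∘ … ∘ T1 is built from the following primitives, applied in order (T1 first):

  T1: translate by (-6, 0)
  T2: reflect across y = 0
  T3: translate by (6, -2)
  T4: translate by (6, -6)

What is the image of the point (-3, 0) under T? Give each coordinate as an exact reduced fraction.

T(p) = (3, -8)

T1 translate by (-6, 0): (-3, 0) → (-9, 0)
T2 reflect across y = 0: (-9, 0) → (-9, 0)
T3 translate by (6, -2): (-9, 0) → (-3, -2)
T4 translate by (6, -6): (-3, -2) → (3, -8)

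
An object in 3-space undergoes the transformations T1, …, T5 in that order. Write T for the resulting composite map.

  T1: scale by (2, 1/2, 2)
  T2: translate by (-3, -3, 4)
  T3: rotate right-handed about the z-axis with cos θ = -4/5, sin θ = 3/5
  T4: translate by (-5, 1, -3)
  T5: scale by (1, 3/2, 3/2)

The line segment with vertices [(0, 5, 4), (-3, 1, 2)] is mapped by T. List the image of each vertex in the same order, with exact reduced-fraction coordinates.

T1 scale by (2, 1/2, 2): (0, 5, 4) → (0, 5/2, 8); (-3, 1, 2) → (-6, 1/2, 4)
T2 translate by (-3, -3, 4): (0, 5/2, 8) → (-3, -1/2, 12); (-6, 1/2, 4) → (-9, -5/2, 8)
T3 rotate right-handed about the z-axis with cos θ = -4/5, sin θ = 3/5: (-3, -1/2, 12) → (27/10, -7/5, 12); (-9, -5/2, 8) → (87/10, -17/5, 8)
T4 translate by (-5, 1, -3): (27/10, -7/5, 12) → (-23/10, -2/5, 9); (87/10, -17/5, 8) → (37/10, -12/5, 5)
T5 scale by (1, 3/2, 3/2): (-23/10, -2/5, 9) → (-23/10, -3/5, 27/2); (37/10, -12/5, 5) → (37/10, -18/5, 15/2)

image vertices: (-23/10, -3/5, 27/2), (37/10, -18/5, 15/2)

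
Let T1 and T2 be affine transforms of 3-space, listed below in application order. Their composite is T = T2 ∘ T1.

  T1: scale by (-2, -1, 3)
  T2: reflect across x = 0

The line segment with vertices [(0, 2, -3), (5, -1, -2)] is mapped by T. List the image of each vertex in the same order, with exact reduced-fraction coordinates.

T1 scale by (-2, -1, 3): (0, 2, -3) → (0, -2, -9); (5, -1, -2) → (-10, 1, -6)
T2 reflect across x = 0: (0, -2, -9) → (0, -2, -9); (-10, 1, -6) → (10, 1, -6)

image vertices: (0, -2, -9), (10, 1, -6)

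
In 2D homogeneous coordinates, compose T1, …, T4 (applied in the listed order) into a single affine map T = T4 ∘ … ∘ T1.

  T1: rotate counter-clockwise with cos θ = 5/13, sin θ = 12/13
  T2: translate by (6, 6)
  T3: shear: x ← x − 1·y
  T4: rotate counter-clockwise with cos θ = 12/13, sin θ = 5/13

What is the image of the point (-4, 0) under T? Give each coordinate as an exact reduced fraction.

T1 rotate counter-clockwise with cos θ = 5/13, sin θ = 12/13: (-4, 0) → (-20/13, -48/13)
T2 translate by (6, 6): (-20/13, -48/13) → (58/13, 30/13)
T3 shear: x ← x − 1·y: (58/13, 30/13) → (28/13, 30/13)
T4 rotate counter-clockwise with cos θ = 12/13, sin θ = 5/13: (28/13, 30/13) → (186/169, 500/169)

T(p) = (186/169, 500/169)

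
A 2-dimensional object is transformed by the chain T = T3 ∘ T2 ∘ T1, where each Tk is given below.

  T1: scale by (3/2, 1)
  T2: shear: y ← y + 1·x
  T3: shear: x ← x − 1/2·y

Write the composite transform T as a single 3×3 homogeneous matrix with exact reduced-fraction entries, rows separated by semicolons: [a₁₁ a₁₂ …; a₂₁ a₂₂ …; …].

T1 = [3/2 0 0; 0 1 0; 0 0 1]
T2·T1 = [3/2 0 0; 3/2 1 0; 0 0 1]
T3·…·T1 = [3/4 -1/2 0; 3/2 1 0; 0 0 1]

T = [3/4 -1/2 0; 3/2 1 0; 0 0 1]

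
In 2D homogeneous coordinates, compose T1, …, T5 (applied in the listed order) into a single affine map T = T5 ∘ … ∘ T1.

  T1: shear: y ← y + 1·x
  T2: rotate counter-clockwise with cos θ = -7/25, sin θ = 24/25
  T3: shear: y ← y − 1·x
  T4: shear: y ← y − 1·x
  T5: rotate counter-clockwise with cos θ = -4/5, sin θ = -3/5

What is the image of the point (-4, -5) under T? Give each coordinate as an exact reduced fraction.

T1 shear: y ← y + 1·x: (-4, -5) → (-4, -9)
T2 rotate counter-clockwise with cos θ = -7/25, sin θ = 24/25: (-4, -9) → (244/25, -33/25)
T3 shear: y ← y − 1·x: (244/25, -33/25) → (244/25, -277/25)
T4 shear: y ← y − 1·x: (244/25, -277/25) → (244/25, -521/25)
T5 rotate counter-clockwise with cos θ = -4/5, sin θ = -3/5: (244/25, -521/25) → (-2539/125, 1352/125)

T(p) = (-2539/125, 1352/125)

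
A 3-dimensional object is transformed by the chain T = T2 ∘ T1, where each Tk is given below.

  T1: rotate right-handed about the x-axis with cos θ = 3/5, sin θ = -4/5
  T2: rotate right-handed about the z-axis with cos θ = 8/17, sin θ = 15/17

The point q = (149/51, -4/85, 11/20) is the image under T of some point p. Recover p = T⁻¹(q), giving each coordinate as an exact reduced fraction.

T1 = [1 0 0 0; 0 3/5 4/5 0; 0 -4/5 3/5 0; 0 0 0 1]
T2·T1 = [8/17 -9/17 -12/17 0; 15/17 24/85 32/85 0; 0 -4/5 3/5 0; 0 0 0 1]
det M = 1; M⁻¹ = [8/17 15/17 0 0; -9/17 24/85 -4/5 0; -12/17 32/85 3/5 0; 0 0 0 1]
M⁻¹ · (149/51, -4/85, 11/20)ᵀ = (4/3, -2, -7/4)ᵀ

p = (4/3, -2, -7/4)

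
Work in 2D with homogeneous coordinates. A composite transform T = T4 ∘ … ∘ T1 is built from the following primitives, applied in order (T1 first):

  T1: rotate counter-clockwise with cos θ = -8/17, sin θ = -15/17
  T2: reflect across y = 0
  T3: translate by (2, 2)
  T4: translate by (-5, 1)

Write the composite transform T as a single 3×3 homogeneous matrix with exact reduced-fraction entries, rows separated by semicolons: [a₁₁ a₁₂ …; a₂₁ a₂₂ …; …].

T1 = [-8/17 15/17 0; -15/17 -8/17 0; 0 0 1]
T2·T1 = [-8/17 15/17 0; 15/17 8/17 0; 0 0 1]
T3·…·T1 = [-8/17 15/17 2; 15/17 8/17 2; 0 0 1]
T4·…·T1 = [-8/17 15/17 -3; 15/17 8/17 3; 0 0 1]

T = [-8/17 15/17 -3; 15/17 8/17 3; 0 0 1]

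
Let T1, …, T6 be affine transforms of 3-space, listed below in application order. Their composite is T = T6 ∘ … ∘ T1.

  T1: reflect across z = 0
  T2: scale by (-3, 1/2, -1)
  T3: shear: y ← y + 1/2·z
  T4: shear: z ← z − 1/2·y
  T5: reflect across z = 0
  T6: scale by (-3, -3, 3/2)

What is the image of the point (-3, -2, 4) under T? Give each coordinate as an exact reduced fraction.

T1 reflect across z = 0: (-3, -2, 4) → (-3, -2, -4)
T2 scale by (-3, 1/2, -1): (-3, -2, -4) → (9, -1, 4)
T3 shear: y ← y + 1/2·z: (9, -1, 4) → (9, 1, 4)
T4 shear: z ← z − 1/2·y: (9, 1, 4) → (9, 1, 7/2)
T5 reflect across z = 0: (9, 1, 7/2) → (9, 1, -7/2)
T6 scale by (-3, -3, 3/2): (9, 1, -7/2) → (-27, -3, -21/4)

T(p) = (-27, -3, -21/4)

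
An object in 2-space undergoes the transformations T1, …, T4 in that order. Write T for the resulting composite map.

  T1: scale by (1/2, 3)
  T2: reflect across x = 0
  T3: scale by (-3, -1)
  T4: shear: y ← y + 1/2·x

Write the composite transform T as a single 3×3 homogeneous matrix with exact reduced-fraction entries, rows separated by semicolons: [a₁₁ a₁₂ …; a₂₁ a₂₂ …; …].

T1 = [1/2 0 0; 0 3 0; 0 0 1]
T2·T1 = [-1/2 0 0; 0 3 0; 0 0 1]
T3·…·T1 = [3/2 0 0; 0 -3 0; 0 0 1]
T4·…·T1 = [3/2 0 0; 3/4 -3 0; 0 0 1]

T = [3/2 0 0; 3/4 -3 0; 0 0 1]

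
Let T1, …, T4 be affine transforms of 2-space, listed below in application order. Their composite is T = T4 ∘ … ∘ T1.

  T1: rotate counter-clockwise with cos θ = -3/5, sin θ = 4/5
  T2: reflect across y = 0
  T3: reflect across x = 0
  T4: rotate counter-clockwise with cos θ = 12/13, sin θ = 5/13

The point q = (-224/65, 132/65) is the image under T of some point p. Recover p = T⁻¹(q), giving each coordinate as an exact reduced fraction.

p = (-4, 0)

T1 = [-3/5 -4/5 0; 4/5 -3/5 0; 0 0 1]
T2·T1 = [-3/5 -4/5 0; -4/5 3/5 0; 0 0 1]
T3·…·T1 = [3/5 4/5 0; -4/5 3/5 0; 0 0 1]
T4·…·T1 = [56/65 33/65 0; -33/65 56/65 0; 0 0 1]
det M = 1; M⁻¹ = [56/65 -33/65 0; 33/65 56/65 0; 0 0 1]
M⁻¹ · (-224/65, 132/65)ᵀ = (-4, 0)ᵀ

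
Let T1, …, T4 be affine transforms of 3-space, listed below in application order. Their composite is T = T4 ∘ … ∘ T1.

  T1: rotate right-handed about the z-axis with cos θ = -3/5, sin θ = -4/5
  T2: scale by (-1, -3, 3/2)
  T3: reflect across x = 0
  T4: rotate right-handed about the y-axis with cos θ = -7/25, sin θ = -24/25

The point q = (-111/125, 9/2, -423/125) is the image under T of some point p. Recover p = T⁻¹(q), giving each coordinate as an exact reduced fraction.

T1 = [-3/5 4/5 0 0; -4/5 -3/5 0 0; 0 0 1 0; 0 0 0 1]
T2·T1 = [3/5 -4/5 0 0; 12/5 9/5 0 0; 0 0 3/2 0; 0 0 0 1]
T3·…·T1 = [-3/5 4/5 0 0; 12/5 9/5 0 0; 0 0 3/2 0; 0 0 0 1]
T4·…·T1 = [21/125 -28/125 -36/25 0; 12/5 9/5 0 0; -72/125 96/125 -21/50 0; 0 0 0 1]
det M = -9/2; M⁻¹ = [21/125 4/15 -72/125 0; -28/125 1/5 96/125 0; -16/25 0 -14/75 0; 0 0 0 1]
M⁻¹ · (-111/125, 9/2, -423/125)ᵀ = (3, -3/2, 6/5)ᵀ

p = (3, -3/2, 6/5)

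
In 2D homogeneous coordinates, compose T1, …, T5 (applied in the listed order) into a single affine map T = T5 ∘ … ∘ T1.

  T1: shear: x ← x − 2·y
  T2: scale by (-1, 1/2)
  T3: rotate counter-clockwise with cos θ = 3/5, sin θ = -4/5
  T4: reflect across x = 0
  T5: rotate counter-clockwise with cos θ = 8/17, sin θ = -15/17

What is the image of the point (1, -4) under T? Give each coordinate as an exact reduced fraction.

T(p) = (146/17, -57/17)

T1 shear: x ← x − 2·y: (1, -4) → (9, -4)
T2 scale by (-1, 1/2): (9, -4) → (-9, -2)
T3 rotate counter-clockwise with cos θ = 3/5, sin θ = -4/5: (-9, -2) → (-7, 6)
T4 reflect across x = 0: (-7, 6) → (7, 6)
T5 rotate counter-clockwise with cos θ = 8/17, sin θ = -15/17: (7, 6) → (146/17, -57/17)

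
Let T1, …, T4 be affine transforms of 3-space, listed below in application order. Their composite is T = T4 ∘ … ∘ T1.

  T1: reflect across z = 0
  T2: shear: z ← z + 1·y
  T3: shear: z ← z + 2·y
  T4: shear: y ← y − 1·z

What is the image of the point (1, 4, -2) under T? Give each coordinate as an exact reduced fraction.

T1 reflect across z = 0: (1, 4, -2) → (1, 4, 2)
T2 shear: z ← z + 1·y: (1, 4, 2) → (1, 4, 6)
T3 shear: z ← z + 2·y: (1, 4, 6) → (1, 4, 14)
T4 shear: y ← y − 1·z: (1, 4, 14) → (1, -10, 14)

T(p) = (1, -10, 14)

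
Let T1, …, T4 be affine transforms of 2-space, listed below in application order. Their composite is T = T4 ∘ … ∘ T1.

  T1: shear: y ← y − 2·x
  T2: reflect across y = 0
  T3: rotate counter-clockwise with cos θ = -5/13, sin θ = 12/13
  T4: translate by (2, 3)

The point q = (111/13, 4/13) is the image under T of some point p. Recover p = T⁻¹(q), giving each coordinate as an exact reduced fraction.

p = (-5, -5)

T1 = [1 0 0; -2 1 0; 0 0 1]
T2·T1 = [1 0 0; 2 -1 0; 0 0 1]
T3·…·T1 = [-29/13 12/13 0; 2/13 5/13 0; 0 0 1]
T4·…·T1 = [-29/13 12/13 2; 2/13 5/13 3; 0 0 1]
det M = -1; M⁻¹ = [-5/13 12/13 -2; 2/13 29/13 -7; 0 0 1]
M⁻¹ · (111/13, 4/13)ᵀ = (-5, -5)ᵀ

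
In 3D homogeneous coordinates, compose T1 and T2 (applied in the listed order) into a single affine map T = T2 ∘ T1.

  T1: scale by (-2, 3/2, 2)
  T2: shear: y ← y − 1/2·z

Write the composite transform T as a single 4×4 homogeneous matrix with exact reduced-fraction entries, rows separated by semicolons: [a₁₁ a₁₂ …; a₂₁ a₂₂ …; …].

T1 = [-2 0 0 0; 0 3/2 0 0; 0 0 2 0; 0 0 0 1]
T2·T1 = [-2 0 0 0; 0 3/2 -1 0; 0 0 2 0; 0 0 0 1]

T = [-2 0 0 0; 0 3/2 -1 0; 0 0 2 0; 0 0 0 1]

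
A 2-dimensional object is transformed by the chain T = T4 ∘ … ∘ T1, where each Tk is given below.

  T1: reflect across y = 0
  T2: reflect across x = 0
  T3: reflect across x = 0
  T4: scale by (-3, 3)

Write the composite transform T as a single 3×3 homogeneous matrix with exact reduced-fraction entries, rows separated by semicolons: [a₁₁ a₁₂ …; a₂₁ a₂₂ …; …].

T = [-3 0 0; 0 -3 0; 0 0 1]

T1 = [1 0 0; 0 -1 0; 0 0 1]
T2·T1 = [-1 0 0; 0 -1 0; 0 0 1]
T3·…·T1 = [1 0 0; 0 -1 0; 0 0 1]
T4·…·T1 = [-3 0 0; 0 -3 0; 0 0 1]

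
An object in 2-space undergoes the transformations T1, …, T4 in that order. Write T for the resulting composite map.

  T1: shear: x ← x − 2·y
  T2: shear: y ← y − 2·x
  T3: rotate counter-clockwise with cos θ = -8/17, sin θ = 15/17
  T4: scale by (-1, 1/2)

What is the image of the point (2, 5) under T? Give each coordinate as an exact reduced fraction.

T1 shear: x ← x − 2·y: (2, 5) → (-8, 5)
T2 shear: y ← y − 2·x: (-8, 5) → (-8, 21)
T3 rotate counter-clockwise with cos θ = -8/17, sin θ = 15/17: (-8, 21) → (-251/17, -288/17)
T4 scale by (-1, 1/2): (-251/17, -288/17) → (251/17, -144/17)

T(p) = (251/17, -144/17)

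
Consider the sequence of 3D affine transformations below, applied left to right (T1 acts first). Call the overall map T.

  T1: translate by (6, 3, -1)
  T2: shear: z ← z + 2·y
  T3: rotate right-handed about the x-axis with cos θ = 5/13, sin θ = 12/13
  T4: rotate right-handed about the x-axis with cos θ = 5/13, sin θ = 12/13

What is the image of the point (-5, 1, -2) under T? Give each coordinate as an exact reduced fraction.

T1 translate by (6, 3, -1): (-5, 1, -2) → (1, 4, -3)
T2 shear: z ← z + 2·y: (1, 4, -3) → (1, 4, 5)
T3 rotate right-handed about the x-axis with cos θ = 5/13, sin θ = 12/13: (1, 4, 5) → (1, -40/13, 73/13)
T4 rotate right-handed about the x-axis with cos θ = 5/13, sin θ = 12/13: (1, -40/13, 73/13) → (1, -1076/169, -115/169)

T(p) = (1, -1076/169, -115/169)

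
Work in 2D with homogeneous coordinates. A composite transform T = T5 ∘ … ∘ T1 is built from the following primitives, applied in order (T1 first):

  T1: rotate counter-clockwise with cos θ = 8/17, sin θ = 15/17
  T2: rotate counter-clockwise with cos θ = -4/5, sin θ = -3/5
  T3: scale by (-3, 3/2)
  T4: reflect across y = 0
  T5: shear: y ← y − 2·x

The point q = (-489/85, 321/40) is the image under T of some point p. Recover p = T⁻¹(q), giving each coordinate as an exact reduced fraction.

T1 = [8/17 -15/17 0; 15/17 8/17 0; 0 0 1]
T2·T1 = [13/85 84/85 0; -84/85 13/85 0; 0 0 1]
T3·…·T1 = [-39/85 -252/85 0; -126/85 39/170 0; 0 0 1]
T4·…·T1 = [-39/85 -252/85 0; 126/85 -39/170 0; 0 0 1]
T5·…·T1 = [-39/85 -252/85 0; 12/5 57/10 0; 0 0 1]
det M = 9/2; M⁻¹ = [19/15 56/85 0; -8/15 -26/255 0; 0 0 1]
M⁻¹ · (-489/85, 321/40)ᵀ = (-2, 9/4)ᵀ

p = (-2, 9/4)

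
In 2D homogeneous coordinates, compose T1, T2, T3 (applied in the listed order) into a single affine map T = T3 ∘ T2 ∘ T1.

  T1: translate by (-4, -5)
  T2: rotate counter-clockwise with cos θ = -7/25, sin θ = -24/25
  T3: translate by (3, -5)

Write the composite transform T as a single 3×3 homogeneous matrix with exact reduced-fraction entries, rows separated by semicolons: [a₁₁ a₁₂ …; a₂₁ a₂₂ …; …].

T = [-7/25 24/25 -17/25; -24/25 -7/25 6/25; 0 0 1]

T1 = [1 0 -4; 0 1 -5; 0 0 1]
T2·T1 = [-7/25 24/25 -92/25; -24/25 -7/25 131/25; 0 0 1]
T3·…·T1 = [-7/25 24/25 -17/25; -24/25 -7/25 6/25; 0 0 1]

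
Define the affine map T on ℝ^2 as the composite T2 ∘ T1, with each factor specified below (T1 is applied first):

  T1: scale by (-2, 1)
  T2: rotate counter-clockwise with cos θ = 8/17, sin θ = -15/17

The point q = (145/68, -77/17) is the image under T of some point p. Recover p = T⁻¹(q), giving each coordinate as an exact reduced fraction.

p = (-5/2, -1/4)

T1 = [-2 0 0; 0 1 0; 0 0 1]
T2·T1 = [-16/17 15/17 0; 30/17 8/17 0; 0 0 1]
det M = -2; M⁻¹ = [-4/17 15/34 0; 15/17 8/17 0; 0 0 1]
M⁻¹ · (145/68, -77/17)ᵀ = (-5/2, -1/4)ᵀ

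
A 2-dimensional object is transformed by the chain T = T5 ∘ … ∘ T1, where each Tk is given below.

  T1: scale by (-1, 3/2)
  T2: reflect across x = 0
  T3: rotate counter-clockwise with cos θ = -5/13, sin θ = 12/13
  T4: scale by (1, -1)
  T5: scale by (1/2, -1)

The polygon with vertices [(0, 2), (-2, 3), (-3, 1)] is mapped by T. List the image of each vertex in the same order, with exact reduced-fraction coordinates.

image vertices: (-18/13, -15/13), (-22/13, -93/26), (-3/26, -87/26)

T1 scale by (-1, 3/2): (0, 2) → (0, 3); (-2, 3) → (2, 9/2); (-3, 1) → (3, 3/2)
T2 reflect across x = 0: (0, 3) → (0, 3); (2, 9/2) → (-2, 9/2); (3, 3/2) → (-3, 3/2)
T3 rotate counter-clockwise with cos θ = -5/13, sin θ = 12/13: (0, 3) → (-36/13, -15/13); (-2, 9/2) → (-44/13, -93/26); (-3, 3/2) → (-3/13, -87/26)
T4 scale by (1, -1): (-36/13, -15/13) → (-36/13, 15/13); (-44/13, -93/26) → (-44/13, 93/26); (-3/13, -87/26) → (-3/13, 87/26)
T5 scale by (1/2, -1): (-36/13, 15/13) → (-18/13, -15/13); (-44/13, 93/26) → (-22/13, -93/26); (-3/13, 87/26) → (-3/26, -87/26)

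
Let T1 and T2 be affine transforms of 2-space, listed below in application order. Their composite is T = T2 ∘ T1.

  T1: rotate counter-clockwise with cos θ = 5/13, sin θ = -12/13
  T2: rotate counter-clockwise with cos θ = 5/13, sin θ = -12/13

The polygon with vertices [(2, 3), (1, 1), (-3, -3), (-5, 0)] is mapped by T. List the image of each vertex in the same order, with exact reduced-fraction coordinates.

image vertices: (122/169, -597/169), (1/169, -239/169), (-3/169, 717/169), (595/169, 600/169)

T1 rotate counter-clockwise with cos θ = 5/13, sin θ = -12/13: (2, 3) → (46/13, -9/13); (1, 1) → (17/13, -7/13); (-3, -3) → (-51/13, 21/13); (-5, 0) → (-25/13, 60/13)
T2 rotate counter-clockwise with cos θ = 5/13, sin θ = -12/13: (46/13, -9/13) → (122/169, -597/169); (17/13, -7/13) → (1/169, -239/169); (-51/13, 21/13) → (-3/169, 717/169); (-25/13, 60/13) → (595/169, 600/169)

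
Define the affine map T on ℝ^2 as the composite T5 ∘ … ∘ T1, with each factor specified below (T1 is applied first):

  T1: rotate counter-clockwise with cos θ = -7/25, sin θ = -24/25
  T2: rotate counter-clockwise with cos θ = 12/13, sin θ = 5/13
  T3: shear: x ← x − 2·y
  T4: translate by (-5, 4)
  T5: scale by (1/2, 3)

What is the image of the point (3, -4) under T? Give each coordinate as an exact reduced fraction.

T(p) = (-583/650, 561/325)

T1 rotate counter-clockwise with cos θ = -7/25, sin θ = -24/25: (3, -4) → (-117/25, -44/25)
T2 rotate counter-clockwise with cos θ = 12/13, sin θ = 5/13: (-117/25, -44/25) → (-1184/325, -1113/325)
T3 shear: x ← x − 2·y: (-1184/325, -1113/325) → (1042/325, -1113/325)
T4 translate by (-5, 4): (1042/325, -1113/325) → (-583/325, 187/325)
T5 scale by (1/2, 3): (-583/325, 187/325) → (-583/650, 561/325)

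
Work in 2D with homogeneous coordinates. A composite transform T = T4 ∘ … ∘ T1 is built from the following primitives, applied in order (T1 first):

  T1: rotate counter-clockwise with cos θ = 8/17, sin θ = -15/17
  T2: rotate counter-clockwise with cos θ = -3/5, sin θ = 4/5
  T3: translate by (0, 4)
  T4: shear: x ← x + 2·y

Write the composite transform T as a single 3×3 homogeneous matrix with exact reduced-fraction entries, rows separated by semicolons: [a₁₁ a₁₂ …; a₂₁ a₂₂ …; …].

T = [38/17 -1/17 8; 77/85 36/85 4; 0 0 1]

T1 = [8/17 15/17 0; -15/17 8/17 0; 0 0 1]
T2·T1 = [36/85 -77/85 0; 77/85 36/85 0; 0 0 1]
T3·…·T1 = [36/85 -77/85 0; 77/85 36/85 4; 0 0 1]
T4·…·T1 = [38/17 -1/17 8; 77/85 36/85 4; 0 0 1]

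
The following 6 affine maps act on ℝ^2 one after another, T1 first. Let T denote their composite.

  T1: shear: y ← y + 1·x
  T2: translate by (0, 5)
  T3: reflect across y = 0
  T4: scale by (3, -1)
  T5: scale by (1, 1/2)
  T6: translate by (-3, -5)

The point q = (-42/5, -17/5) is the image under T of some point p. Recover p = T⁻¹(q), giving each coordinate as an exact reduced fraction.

T1 = [1 0 0; 1 1 0; 0 0 1]
T2·T1 = [1 0 0; 1 1 5; 0 0 1]
T3·…·T1 = [1 0 0; -1 -1 -5; 0 0 1]
T4·…·T1 = [3 0 0; 1 1 5; 0 0 1]
T5·…·T1 = [3 0 0; 1/2 1/2 5/2; 0 0 1]
T6·…·T1 = [3 0 -3; 1/2 1/2 -5/2; 0 0 1]
det M = 3/2; M⁻¹ = [1/3 0 1; -1/3 2 4; 0 0 1]
M⁻¹ · (-42/5, -17/5)ᵀ = (-9/5, 0)ᵀ

p = (-9/5, 0)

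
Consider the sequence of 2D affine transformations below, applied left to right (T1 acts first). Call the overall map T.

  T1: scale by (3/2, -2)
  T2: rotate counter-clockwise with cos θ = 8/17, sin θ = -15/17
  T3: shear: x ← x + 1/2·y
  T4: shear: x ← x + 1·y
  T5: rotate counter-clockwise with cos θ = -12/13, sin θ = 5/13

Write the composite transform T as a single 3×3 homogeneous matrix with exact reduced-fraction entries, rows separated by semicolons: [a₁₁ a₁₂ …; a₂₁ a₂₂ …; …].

T1 = [3/2 0 0; 0 -2 0; 0 0 1]
T2·T1 = [12/17 -30/17 0; -45/34 -16/17 0; 0 0 1]
T3·…·T1 = [3/68 -38/17 0; -45/34 -16/17 0; 0 0 1]
T4·…·T1 = [-87/68 -54/17 0; -45/34 -16/17 0; 0 0 1]
T5·…·T1 = [747/442 56/17 0; 645/884 -6/17 0; 0 0 1]

T = [747/442 56/17 0; 645/884 -6/17 0; 0 0 1]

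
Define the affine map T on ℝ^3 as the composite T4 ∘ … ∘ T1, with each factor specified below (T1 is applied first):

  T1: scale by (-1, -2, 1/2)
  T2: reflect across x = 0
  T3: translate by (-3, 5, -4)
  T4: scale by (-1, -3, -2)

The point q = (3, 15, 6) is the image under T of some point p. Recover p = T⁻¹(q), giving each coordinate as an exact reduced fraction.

T1 = [-1 0 0 0; 0 -2 0 0; 0 0 1/2 0; 0 0 0 1]
T2·T1 = [1 0 0 0; 0 -2 0 0; 0 0 1/2 0; 0 0 0 1]
T3·…·T1 = [1 0 0 -3; 0 -2 0 5; 0 0 1/2 -4; 0 0 0 1]
T4·…·T1 = [-1 0 0 3; 0 6 0 -15; 0 0 -1 8; 0 0 0 1]
det M = 6; M⁻¹ = [-1 0 0 3; 0 1/6 0 5/2; 0 0 -1 8; 0 0 0 1]
M⁻¹ · (3, 15, 6)ᵀ = (0, 5, 2)ᵀ

p = (0, 5, 2)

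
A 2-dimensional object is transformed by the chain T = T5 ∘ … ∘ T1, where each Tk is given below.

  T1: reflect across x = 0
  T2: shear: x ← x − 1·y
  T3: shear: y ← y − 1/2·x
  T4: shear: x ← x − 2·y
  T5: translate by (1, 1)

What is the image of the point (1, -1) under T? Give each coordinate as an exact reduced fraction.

T(p) = (3, 0)

T1 reflect across x = 0: (1, -1) → (-1, -1)
T2 shear: x ← x − 1·y: (-1, -1) → (0, -1)
T3 shear: y ← y − 1/2·x: (0, -1) → (0, -1)
T4 shear: x ← x − 2·y: (0, -1) → (2, -1)
T5 translate by (1, 1): (2, -1) → (3, 0)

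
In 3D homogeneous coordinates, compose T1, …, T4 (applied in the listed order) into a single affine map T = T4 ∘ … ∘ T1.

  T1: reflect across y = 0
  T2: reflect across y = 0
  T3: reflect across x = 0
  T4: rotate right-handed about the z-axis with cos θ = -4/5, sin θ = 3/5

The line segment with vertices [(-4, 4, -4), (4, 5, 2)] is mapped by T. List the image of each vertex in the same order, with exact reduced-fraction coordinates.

T1 reflect across y = 0: (-4, 4, -4) → (-4, -4, -4); (4, 5, 2) → (4, -5, 2)
T2 reflect across y = 0: (-4, -4, -4) → (-4, 4, -4); (4, -5, 2) → (4, 5, 2)
T3 reflect across x = 0: (-4, 4, -4) → (4, 4, -4); (4, 5, 2) → (-4, 5, 2)
T4 rotate right-handed about the z-axis with cos θ = -4/5, sin θ = 3/5: (4, 4, -4) → (-28/5, -4/5, -4); (-4, 5, 2) → (1/5, -32/5, 2)

image vertices: (-28/5, -4/5, -4), (1/5, -32/5, 2)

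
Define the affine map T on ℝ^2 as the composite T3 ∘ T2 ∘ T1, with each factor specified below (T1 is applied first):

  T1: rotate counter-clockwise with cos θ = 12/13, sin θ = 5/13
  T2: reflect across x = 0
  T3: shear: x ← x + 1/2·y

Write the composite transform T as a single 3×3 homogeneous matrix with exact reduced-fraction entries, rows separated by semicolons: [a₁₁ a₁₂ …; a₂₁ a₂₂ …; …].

T = [-19/26 11/13 0; 5/13 12/13 0; 0 0 1]

T1 = [12/13 -5/13 0; 5/13 12/13 0; 0 0 1]
T2·T1 = [-12/13 5/13 0; 5/13 12/13 0; 0 0 1]
T3·…·T1 = [-19/26 11/13 0; 5/13 12/13 0; 0 0 1]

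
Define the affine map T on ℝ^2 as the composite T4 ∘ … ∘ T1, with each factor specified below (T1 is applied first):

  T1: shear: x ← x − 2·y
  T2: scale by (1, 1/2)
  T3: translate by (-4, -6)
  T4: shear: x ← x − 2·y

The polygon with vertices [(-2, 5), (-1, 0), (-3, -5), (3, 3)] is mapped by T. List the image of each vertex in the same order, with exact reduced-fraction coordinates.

T1 shear: x ← x − 2·y: (-2, 5) → (-12, 5); (-1, 0) → (-1, 0); (-3, -5) → (7, -5); (3, 3) → (-3, 3)
T2 scale by (1, 1/2): (-12, 5) → (-12, 5/2); (-1, 0) → (-1, 0); (7, -5) → (7, -5/2); (-3, 3) → (-3, 3/2)
T3 translate by (-4, -6): (-12, 5/2) → (-16, -7/2); (-1, 0) → (-5, -6); (7, -5/2) → (3, -17/2); (-3, 3/2) → (-7, -9/2)
T4 shear: x ← x − 2·y: (-16, -7/2) → (-9, -7/2); (-5, -6) → (7, -6); (3, -17/2) → (20, -17/2); (-7, -9/2) → (2, -9/2)

image vertices: (-9, -7/2), (7, -6), (20, -17/2), (2, -9/2)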